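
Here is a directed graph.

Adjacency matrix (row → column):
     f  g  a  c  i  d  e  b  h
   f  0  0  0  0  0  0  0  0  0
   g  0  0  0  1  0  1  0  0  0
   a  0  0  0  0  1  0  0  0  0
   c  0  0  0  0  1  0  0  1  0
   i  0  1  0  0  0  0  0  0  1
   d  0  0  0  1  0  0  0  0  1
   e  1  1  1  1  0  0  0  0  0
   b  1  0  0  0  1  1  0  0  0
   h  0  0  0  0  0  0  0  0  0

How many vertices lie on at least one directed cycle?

A vertex is on a directed cycle iff it belongs to a strongly connected component of size ≥ 2 (or has a self-loop).
The vertices on cycles are {b, c, d, g, i} — 5 in total.

5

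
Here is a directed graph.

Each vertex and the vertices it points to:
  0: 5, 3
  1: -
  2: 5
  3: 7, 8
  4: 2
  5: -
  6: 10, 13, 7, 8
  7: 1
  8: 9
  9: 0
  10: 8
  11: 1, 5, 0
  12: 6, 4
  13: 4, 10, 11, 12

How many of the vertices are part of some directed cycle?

7

A vertex is on a directed cycle iff it belongs to a strongly connected component of size ≥ 2 (or has a self-loop).
The vertices on cycles are {0, 3, 6, 8, 9, 12, 13} — 7 in total.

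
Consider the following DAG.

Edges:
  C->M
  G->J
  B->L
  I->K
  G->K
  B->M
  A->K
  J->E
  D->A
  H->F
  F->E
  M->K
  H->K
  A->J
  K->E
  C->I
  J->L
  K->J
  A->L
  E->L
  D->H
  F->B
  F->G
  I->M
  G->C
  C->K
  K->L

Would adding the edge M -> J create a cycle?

Adding M→J creates a cycle iff J can already reach M.
Explore from J: no path reaches M. The graph stays acyclic.

No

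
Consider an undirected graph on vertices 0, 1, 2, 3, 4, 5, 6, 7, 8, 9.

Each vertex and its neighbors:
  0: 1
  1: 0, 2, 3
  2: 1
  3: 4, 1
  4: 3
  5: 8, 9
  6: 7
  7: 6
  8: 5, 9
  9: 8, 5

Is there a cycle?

Yes

DFS, tracking each vertex's parent; an edge to a visited non-parent vertex closes a cycle.
Start from 9:
visit 9 (parent –)
  visit 8 (parent 9)
    visit 5 (parent 8)
      5–8: parent, skip
      5–9: 9 visited and ≠ parent → cycle
Cycle: 9 – 8 – 5 – 9.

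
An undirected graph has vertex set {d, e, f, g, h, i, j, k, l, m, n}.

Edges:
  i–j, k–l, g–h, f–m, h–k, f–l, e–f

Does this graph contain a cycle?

DFS, tracking each vertex's parent; an edge to a visited non-parent vertex closes a cycle.
Start from d:
visit d (parent –)
visit e (parent –)
  visit f (parent e)
    visit l (parent f)
      l–f: parent, skip
      visit k (parent l)
        k–l: parent, skip
        visit h (parent k)
          h–k: parent, skip
          visit g (parent h)
            g–h: parent, skip
    f–e: parent, skip
    visit m (parent f)
      m–f: parent, skip
visit i (parent –)
  visit j (parent i)
    j–i: parent, skip
visit n (parent –)
No non-parent visited neighbor found — the graph is a forest.

No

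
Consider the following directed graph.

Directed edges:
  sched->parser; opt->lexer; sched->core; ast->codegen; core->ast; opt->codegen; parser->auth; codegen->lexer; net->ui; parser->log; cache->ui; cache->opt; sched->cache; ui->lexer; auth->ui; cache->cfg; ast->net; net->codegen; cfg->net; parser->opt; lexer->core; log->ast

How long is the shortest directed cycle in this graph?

For each vertex v, BFS finds the shortest path from v back to v.
The shortest such closed walk is core → ast → codegen → lexer → core, length 4.

4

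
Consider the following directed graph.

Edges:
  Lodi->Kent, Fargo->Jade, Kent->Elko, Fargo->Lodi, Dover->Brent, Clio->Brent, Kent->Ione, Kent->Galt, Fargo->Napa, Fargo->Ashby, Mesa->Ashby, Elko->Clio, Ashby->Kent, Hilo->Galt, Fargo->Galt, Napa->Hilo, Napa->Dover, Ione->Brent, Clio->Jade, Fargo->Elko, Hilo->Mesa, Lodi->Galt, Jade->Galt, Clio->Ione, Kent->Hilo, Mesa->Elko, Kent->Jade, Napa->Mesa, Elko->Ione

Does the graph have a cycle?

Yes

DFS with white/gray/black marking, starting from Elko:
Elko gray
  Ione gray
    Brent gray
    Brent black
  Ione black
  Clio gray
    Clio→Ione: Ione black — skip
    Jade gray
      Galt gray
      Galt black
    Jade black
    Clio→Brent: Brent black — skip
  Clio black
Elko black
Lodi gray
  Kent gray
    Kent→Galt: Galt black — skip
    Kent→Elko: Elko black — skip
    Kent→Ione: Ione black — skip
    Kent→Jade: Jade black — skip
    Hilo gray
      Hilo→Galt: Galt black — skip
      Mesa gray
        Ashby gray
          Ashby→Kent: Kent is gray → back edge
Back edge found, so a cycle exists: Kent → Hilo → Mesa → Ashby → Kent.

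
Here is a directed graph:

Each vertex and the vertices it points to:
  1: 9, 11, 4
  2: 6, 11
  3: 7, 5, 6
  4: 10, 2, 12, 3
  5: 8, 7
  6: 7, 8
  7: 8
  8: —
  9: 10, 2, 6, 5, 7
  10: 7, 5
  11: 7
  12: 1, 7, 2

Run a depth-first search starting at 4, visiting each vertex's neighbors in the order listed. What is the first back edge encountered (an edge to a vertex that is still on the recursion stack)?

1->4

DFS from 4 (visiting each vertex's neighbors in the order listed); mark gray on enter, black on exit:
4 gray
  10 gray
    7 gray
      8 gray
      8 black
    7 black
    5 gray
      5→8: 8 black — skip
      5→7: 7 black — skip
    5 black
  10 black
  2 gray
    6 gray
      6→7: 7 black — skip
      6→8: 8 black — skip
    6 black
    11 gray
      11→7: 7 black — skip
    11 black
  2 black
  12 gray
    1 gray
      9 gray
        9→10: 10 black — skip
        9→2: 2 black — skip
        9→6: 6 black — skip
        9→5: 5 black — skip
        9→7: 7 black — skip
      9 black
      1→11: 11 black — skip
      1→4: 4 is gray → back edge
First back edge: 1 → 4.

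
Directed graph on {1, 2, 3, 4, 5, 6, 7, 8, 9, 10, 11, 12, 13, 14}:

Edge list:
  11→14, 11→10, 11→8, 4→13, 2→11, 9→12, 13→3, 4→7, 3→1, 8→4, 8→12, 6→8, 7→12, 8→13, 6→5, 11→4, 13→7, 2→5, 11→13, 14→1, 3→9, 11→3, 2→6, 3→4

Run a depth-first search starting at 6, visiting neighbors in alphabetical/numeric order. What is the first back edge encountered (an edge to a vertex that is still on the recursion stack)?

DFS from 6 (visiting neighbors in alphabetical/numeric order); mark gray on enter, black on exit:
6 gray
  5 gray
  5 black
  8 gray
    4 gray
      7 gray
        12 gray
        12 black
      7 black
      13 gray
        3 gray
          1 gray
          1 black
          3→4: 4 is gray → back edge
First back edge: 3 → 4.

3→4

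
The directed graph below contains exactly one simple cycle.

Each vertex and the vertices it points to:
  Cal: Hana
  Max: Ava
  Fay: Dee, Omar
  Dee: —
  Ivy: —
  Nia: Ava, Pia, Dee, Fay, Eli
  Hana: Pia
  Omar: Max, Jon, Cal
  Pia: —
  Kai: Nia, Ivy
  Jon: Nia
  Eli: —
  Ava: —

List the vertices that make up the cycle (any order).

Fay, Jon, Nia, Omar

DFS with gray/black marking from Nia:
Nia gray
  Ava gray
  Ava black
  Pia gray
  Pia black
  Dee gray
  Dee black
  Fay gray
    Fay→Dee: Dee black — skip
    Omar gray
      Max gray
        Max→Ava: Ava black — skip
      Max black
      Jon gray
        Jon→Nia: Nia is gray → back edge
Back edge closes the cycle Nia → Fay → Omar → Jon → Nia; its vertices are {Fay, Jon, Nia, Omar}.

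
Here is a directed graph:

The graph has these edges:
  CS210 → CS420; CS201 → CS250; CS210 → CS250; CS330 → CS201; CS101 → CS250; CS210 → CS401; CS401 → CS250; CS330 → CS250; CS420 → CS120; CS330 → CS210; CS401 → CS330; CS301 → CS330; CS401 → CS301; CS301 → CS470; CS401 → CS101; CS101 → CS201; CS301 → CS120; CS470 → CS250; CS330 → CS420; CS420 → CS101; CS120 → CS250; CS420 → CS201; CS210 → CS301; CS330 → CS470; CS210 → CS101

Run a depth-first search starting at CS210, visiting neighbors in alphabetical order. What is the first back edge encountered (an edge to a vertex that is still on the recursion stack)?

DFS from CS210 (visiting neighbors in alphabetical order); mark gray on enter, black on exit:
CS210 gray
  CS101 gray
    CS201 gray
      CS250 gray
      CS250 black
    CS201 black
    CS101→CS250: CS250 black — skip
  CS101 black
  CS210→CS250: CS250 black — skip
  CS301 gray
    CS120 gray
      CS120→CS250: CS250 black — skip
    CS120 black
    CS330 gray
      CS330→CS201: CS201 black — skip
      CS330→CS210: CS210 is gray → back edge
First back edge: CS330 → CS210.

CS330->CS210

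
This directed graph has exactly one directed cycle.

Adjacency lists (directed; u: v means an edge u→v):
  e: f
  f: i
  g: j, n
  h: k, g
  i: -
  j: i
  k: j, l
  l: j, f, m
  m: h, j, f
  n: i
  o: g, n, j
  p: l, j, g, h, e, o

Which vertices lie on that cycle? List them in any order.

h, k, l, m

DFS with gray/black marking from h:
h gray
  k gray
    j gray
      i gray
      i black
    j black
    l gray
      l→j: j black — skip
      f gray
        f→i: i black — skip
      f black
      m gray
        m→h: h is gray → back edge
Back edge closes the cycle h → k → l → m → h; its vertices are {h, k, l, m}.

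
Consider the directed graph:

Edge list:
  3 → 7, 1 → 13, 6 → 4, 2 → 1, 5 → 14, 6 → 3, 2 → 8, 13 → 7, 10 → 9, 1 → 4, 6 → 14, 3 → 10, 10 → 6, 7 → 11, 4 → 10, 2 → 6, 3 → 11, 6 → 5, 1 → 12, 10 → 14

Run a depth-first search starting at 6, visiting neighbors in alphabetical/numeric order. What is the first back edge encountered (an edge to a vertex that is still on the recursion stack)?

10->6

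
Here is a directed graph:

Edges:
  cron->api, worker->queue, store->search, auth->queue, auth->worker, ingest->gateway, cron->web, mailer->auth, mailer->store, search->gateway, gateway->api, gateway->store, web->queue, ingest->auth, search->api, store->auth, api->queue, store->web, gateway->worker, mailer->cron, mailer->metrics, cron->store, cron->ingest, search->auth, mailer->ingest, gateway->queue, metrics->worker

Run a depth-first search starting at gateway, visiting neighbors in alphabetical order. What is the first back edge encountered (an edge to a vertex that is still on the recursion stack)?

DFS from gateway (visiting neighbors in alphabetical order); mark gray on enter, black on exit:
gateway gray
  api gray
    queue gray
    queue black
  api black
  gateway→queue: queue black — skip
  store gray
    auth gray
      auth→queue: queue black — skip
      worker gray
        worker→queue: queue black — skip
      worker black
    auth black
    search gray
      search→api: api black — skip
      search→auth: auth black — skip
      search→gateway: gateway is gray → back edge
First back edge: search → gateway.

search->gateway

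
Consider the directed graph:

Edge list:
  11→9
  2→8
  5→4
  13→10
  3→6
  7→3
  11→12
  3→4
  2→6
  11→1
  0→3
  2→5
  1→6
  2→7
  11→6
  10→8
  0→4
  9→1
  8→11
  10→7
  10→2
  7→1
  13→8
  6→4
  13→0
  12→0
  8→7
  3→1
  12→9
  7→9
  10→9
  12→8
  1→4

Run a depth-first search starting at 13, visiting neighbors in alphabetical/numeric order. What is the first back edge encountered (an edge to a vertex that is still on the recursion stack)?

12->8

DFS from 13 (visiting neighbors in alphabetical/numeric order); mark gray on enter, black on exit:
13 gray
  0 gray
    3 gray
      1 gray
        4 gray
        4 black
        6 gray
          6→4: 4 black — skip
        6 black
      1 black
      3→4: 4 black — skip
      3→6: 6 black — skip
    3 black
    0→4: 4 black — skip
  0 black
  8 gray
    7 gray
      7→1: 1 black — skip
      7→3: 3 black — skip
      9 gray
        9→1: 1 black — skip
      9 black
    7 black
    11 gray
      11→1: 1 black — skip
      11→6: 6 black — skip
      11→9: 9 black — skip
      12 gray
        12→0: 0 black — skip
        12→8: 8 is gray → back edge
First back edge: 12 → 8.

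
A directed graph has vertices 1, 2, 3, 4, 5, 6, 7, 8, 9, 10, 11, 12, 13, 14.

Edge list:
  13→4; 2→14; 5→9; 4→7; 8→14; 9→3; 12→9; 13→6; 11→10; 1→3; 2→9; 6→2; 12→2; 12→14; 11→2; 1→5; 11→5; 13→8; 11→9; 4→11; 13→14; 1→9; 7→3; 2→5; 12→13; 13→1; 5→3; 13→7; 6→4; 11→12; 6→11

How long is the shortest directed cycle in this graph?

For each vertex v, BFS finds the shortest path from v back to v.
The shortest such closed walk is 13 → 6 → 11 → 12 → 13, length 4.

4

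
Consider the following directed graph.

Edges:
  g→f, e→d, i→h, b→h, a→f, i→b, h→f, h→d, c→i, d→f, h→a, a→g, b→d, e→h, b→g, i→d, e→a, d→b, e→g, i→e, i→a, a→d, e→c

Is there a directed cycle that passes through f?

f lies on a cycle iff there is a path from f back to itself.
Exploring from f, it never reaches itself; equivalently, its strongly connected component is a singleton.

No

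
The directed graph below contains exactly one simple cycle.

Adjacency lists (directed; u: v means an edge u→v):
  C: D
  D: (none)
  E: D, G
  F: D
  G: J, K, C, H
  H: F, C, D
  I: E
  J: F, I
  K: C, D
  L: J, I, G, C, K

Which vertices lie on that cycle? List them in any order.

DFS with gray/black marking from G:
G gray
  J gray
    F gray
      D gray
      D black
    F black
    I gray
      E gray
        E→D: D black — skip
        E→G: G is gray → back edge
Back edge closes the cycle G → J → I → E → G; its vertices are {E, G, I, J}.

E, G, I, J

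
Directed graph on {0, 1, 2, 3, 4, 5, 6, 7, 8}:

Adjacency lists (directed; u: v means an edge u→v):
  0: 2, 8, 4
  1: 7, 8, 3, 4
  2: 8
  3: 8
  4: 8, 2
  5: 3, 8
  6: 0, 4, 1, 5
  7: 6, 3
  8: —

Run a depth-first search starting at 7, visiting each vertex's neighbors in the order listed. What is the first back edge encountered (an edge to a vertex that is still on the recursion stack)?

1->7

DFS from 7 (visiting each vertex's neighbors in the order listed); mark gray on enter, black on exit:
7 gray
  6 gray
    0 gray
      2 gray
        8 gray
        8 black
      2 black
      0→8: 8 black — skip
      4 gray
        4→8: 8 black — skip
        4→2: 2 black — skip
      4 black
    0 black
    6→4: 4 black — skip
    1 gray
      1→7: 7 is gray → back edge
First back edge: 1 → 7.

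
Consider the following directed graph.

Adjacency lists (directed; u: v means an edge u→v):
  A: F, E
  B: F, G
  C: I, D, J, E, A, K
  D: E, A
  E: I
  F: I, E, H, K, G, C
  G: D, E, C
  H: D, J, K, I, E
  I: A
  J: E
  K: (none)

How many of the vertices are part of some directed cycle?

A vertex is on a directed cycle iff it belongs to a strongly connected component of size ≥ 2 (or has a self-loop).
The vertices on cycles are {A, C, D, E, F, G, H, I, J} — 9 in total.

9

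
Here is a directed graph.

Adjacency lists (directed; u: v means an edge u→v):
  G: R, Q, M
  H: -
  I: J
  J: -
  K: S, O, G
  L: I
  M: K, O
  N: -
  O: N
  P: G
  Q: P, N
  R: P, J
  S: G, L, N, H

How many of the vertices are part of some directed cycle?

7

A vertex is on a directed cycle iff it belongs to a strongly connected component of size ≥ 2 (or has a self-loop).
The vertices on cycles are {G, K, M, P, Q, R, S} — 7 in total.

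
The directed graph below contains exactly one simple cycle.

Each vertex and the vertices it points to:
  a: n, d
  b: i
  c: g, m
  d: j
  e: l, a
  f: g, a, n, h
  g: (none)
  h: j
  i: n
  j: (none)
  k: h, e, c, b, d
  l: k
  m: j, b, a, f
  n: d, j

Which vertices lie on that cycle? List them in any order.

DFS with gray/black marking from k:
k gray
  h gray
    j gray
    j black
  h black
  e gray
    l gray
      l→k: k is gray → back edge
Back edge closes the cycle k → e → l → k; its vertices are {e, k, l}.

e, k, l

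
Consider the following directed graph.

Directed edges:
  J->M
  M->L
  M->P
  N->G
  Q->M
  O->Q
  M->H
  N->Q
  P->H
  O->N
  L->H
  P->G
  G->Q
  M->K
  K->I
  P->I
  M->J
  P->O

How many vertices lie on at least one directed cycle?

7

A vertex is on a directed cycle iff it belongs to a strongly connected component of size ≥ 2 (or has a self-loop).
The vertices on cycles are {G, J, M, N, O, P, Q} — 7 in total.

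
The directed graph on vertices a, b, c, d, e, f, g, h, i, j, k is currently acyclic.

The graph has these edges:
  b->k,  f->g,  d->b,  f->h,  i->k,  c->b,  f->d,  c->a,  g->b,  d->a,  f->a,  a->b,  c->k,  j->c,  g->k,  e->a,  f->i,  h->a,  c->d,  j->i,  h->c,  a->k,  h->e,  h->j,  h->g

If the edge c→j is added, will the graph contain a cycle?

Adding c→j creates a cycle iff j can already reach c.
Path from j: j → c.
So j → … → c → j is a cycle.

Yes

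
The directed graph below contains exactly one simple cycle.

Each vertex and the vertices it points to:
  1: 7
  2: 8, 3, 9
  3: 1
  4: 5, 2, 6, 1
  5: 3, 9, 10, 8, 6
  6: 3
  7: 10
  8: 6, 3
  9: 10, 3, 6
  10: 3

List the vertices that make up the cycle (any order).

1, 3, 7, 10

DFS with gray/black marking from 1:
1 gray
  7 gray
    10 gray
      3 gray
        3→1: 1 is gray → back edge
Back edge closes the cycle 1 → 7 → 10 → 3 → 1; its vertices are {1, 3, 7, 10}.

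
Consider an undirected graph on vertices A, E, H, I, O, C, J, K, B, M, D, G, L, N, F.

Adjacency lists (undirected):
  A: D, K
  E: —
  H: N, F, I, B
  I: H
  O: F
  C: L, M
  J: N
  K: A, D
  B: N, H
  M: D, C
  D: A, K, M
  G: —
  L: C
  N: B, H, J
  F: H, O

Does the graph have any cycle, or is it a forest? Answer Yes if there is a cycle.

Yes

DFS, tracking each vertex's parent; an edge to a visited non-parent vertex closes a cycle.
Start from I:
visit I (parent –)
  visit H (parent I)
    visit N (parent H)
      visit B (parent N)
        B–N: parent, skip
        B–H: H visited and ≠ parent → cycle
Cycle: H – N – B – H.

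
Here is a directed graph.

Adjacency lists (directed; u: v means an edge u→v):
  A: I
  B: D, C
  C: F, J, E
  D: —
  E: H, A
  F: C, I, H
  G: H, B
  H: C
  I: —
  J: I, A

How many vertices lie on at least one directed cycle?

A vertex is on a directed cycle iff it belongs to a strongly connected component of size ≥ 2 (or has a self-loop).
The vertices on cycles are {C, E, F, H} — 4 in total.

4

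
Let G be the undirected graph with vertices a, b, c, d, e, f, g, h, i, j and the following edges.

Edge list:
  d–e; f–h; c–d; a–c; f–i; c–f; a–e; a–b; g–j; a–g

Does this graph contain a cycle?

DFS, tracking each vertex's parent; an edge to a visited non-parent vertex closes a cycle.
Start from g:
visit g (parent –)
  visit j (parent g)
    j–g: parent, skip
  visit a (parent g)
    a–g: parent, skip
    visit c (parent a)
      visit f (parent c)
        visit i (parent f)
          i–f: parent, skip
        f–c: parent, skip
        visit h (parent f)
          h–f: parent, skip
      visit d (parent c)
        visit e (parent d)
          e–d: parent, skip
          e–a: a visited and ≠ parent → cycle
Cycle: a – c – d – e – a.

Yes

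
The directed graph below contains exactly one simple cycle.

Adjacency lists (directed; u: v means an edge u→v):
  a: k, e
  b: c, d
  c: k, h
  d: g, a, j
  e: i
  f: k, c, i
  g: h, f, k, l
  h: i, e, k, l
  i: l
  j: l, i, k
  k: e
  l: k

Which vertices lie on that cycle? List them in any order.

DFS with gray/black marking from e:
e gray
  i gray
    l gray
      k gray
        k→e: e is gray → back edge
Back edge closes the cycle e → i → l → k → e; its vertices are {e, i, k, l}.

e, i, k, l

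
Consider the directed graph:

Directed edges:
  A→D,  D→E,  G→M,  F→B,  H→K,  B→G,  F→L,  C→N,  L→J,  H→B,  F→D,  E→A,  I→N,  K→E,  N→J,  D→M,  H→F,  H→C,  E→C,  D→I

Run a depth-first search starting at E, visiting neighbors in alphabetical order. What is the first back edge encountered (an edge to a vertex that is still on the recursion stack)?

DFS from E (visiting neighbors in alphabetical order); mark gray on enter, black on exit:
E gray
  A gray
    D gray
      D→E: E is gray → back edge
First back edge: D → E.

D→E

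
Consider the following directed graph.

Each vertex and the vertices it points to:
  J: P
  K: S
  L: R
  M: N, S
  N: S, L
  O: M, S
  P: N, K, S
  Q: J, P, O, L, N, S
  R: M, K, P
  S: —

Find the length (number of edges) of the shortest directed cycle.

4

For each vertex v, BFS finds the shortest path from v back to v.
The shortest such closed walk is N → L → R → M → N, length 4.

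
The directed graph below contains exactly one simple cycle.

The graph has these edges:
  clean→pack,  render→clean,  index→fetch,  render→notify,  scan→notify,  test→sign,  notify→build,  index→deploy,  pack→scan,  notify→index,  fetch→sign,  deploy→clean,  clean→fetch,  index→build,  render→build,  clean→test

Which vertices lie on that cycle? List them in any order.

pack, scan, clean, index, deploy, notify

DFS with gray/black marking from notify:
notify gray
  build gray
  build black
  index gray
    index→build: build black — skip
    fetch gray
      sign gray
      sign black
    fetch black
    deploy gray
      clean gray
        test gray
          test→sign: sign black — skip
        test black
        pack gray
          scan gray
            scan→notify: notify is gray → back edge
Back edge closes the cycle notify → index → deploy → clean → pack → scan → notify; its vertices are {pack, scan, clean, index, deploy, notify}.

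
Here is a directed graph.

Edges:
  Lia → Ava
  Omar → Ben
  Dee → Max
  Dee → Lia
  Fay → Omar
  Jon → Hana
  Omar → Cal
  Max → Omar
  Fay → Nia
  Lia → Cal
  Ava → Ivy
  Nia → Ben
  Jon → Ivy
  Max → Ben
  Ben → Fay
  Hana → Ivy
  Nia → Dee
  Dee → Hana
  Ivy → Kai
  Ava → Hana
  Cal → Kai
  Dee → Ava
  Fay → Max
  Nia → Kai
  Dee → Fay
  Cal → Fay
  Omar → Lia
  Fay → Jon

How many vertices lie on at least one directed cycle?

A vertex is on a directed cycle iff it belongs to a strongly connected component of size ≥ 2 (or has a self-loop).
The vertices on cycles are {Ben, Cal, Dee, Fay, Lia, Max, Nia, Omar} — 8 in total.

8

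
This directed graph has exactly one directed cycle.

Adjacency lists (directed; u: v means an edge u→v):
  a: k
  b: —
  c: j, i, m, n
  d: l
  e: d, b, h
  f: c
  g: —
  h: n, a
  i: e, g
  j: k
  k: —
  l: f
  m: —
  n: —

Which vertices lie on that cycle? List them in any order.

c, d, e, f, i, l

DFS with gray/black marking from c:
c gray
  j gray
    k gray
    k black
  j black
  i gray
    e gray
      d gray
        l gray
          f gray
            f→c: c is gray → back edge
Back edge closes the cycle c → i → e → d → l → f → c; its vertices are {c, d, e, f, i, l}.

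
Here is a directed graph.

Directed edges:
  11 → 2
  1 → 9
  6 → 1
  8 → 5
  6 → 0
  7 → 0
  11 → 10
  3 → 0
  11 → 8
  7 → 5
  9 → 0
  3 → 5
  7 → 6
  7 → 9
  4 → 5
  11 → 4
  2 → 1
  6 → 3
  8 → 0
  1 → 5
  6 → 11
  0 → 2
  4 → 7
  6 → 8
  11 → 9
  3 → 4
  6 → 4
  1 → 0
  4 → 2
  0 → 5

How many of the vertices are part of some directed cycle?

A vertex is on a directed cycle iff it belongs to a strongly connected component of size ≥ 2 (or has a self-loop).
The vertices on cycles are {0, 1, 2, 3, 4, 6, 7, 9, 11} — 9 in total.

9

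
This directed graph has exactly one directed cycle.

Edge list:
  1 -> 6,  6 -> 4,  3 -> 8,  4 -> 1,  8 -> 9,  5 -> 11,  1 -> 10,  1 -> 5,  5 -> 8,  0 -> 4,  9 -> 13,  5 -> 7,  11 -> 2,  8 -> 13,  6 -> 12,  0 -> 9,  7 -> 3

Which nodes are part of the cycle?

DFS with gray/black marking from 4:
4 gray
  1 gray
    10 gray
    10 black
    6 gray
      6→4: 4 is gray → back edge
Back edge closes the cycle 4 → 1 → 6 → 4; its vertices are {1, 4, 6}.

1, 4, 6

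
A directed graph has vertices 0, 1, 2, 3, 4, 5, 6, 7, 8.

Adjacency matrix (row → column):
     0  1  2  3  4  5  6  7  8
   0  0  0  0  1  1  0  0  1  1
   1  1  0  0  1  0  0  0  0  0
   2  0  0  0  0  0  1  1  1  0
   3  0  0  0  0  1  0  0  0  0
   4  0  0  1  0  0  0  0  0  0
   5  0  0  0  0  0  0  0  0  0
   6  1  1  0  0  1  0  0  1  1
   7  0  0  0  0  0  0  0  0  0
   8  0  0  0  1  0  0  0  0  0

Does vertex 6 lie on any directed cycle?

Yes

6 is on a cycle iff 6 can reach itself via ≥1 edge.
6 → 4 → 2 → 6 — yes.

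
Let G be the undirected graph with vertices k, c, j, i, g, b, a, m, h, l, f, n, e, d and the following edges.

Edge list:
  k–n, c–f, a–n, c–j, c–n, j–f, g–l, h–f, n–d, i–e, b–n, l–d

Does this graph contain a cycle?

DFS, tracking each vertex's parent; an edge to a visited non-parent vertex closes a cycle.
Start from h:
visit h (parent –)
  visit f (parent h)
    visit j (parent f)
      j–f: parent, skip
      visit c (parent j)
        c–j: parent, skip
        c–f: f visited and ≠ parent → cycle
Cycle: f – j – c – f.

Yes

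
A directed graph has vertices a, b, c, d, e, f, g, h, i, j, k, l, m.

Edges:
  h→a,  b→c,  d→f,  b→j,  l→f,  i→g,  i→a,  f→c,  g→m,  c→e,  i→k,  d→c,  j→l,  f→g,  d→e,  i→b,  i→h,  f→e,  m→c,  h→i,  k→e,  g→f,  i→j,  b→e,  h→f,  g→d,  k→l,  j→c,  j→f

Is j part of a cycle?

No

j lies on a cycle iff there is a path from j back to itself.
Exploring from j, it never reaches itself; equivalently, its strongly connected component is a singleton.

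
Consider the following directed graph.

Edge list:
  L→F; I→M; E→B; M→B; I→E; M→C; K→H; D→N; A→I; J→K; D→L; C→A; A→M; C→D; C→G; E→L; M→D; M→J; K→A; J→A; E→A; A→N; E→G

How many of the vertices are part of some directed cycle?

7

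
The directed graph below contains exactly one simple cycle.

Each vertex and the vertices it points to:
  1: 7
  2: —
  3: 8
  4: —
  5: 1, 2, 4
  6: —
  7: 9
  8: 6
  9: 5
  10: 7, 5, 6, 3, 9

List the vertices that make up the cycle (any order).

DFS with gray/black marking from 9:
9 gray
  5 gray
    1 gray
      7 gray
        7→9: 9 is gray → back edge
Back edge closes the cycle 9 → 5 → 1 → 7 → 9; its vertices are {1, 5, 7, 9}.

1, 5, 7, 9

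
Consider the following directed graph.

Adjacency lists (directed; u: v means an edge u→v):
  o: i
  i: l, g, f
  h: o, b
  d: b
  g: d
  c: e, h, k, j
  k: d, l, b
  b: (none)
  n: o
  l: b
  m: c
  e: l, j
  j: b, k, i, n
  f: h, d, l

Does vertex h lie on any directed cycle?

h is on a cycle iff h can reach itself via ≥1 edge.
h → o → i → f → h — yes.

Yes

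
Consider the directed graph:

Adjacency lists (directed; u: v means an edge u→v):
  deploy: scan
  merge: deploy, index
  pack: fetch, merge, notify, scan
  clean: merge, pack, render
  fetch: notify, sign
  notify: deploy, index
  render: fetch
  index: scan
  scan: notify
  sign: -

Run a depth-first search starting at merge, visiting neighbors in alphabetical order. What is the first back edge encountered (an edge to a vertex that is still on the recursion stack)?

DFS from merge (visiting neighbors in alphabetical order); mark gray on enter, black on exit:
merge gray
  deploy gray
    scan gray
      notify gray
        notify→deploy: deploy is gray → back edge
First back edge: notify → deploy.

notify→deploy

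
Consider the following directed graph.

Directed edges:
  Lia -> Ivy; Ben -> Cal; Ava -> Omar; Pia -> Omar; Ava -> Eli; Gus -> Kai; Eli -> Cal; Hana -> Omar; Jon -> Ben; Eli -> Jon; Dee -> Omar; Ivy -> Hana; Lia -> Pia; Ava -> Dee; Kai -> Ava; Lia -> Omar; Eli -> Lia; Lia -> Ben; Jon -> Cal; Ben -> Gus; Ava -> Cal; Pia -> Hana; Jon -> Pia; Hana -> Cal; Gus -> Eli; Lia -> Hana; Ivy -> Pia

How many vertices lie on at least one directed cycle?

7

A vertex is on a directed cycle iff it belongs to a strongly connected component of size ≥ 2 (or has a self-loop).
The vertices on cycles are {Ava, Ben, Eli, Gus, Jon, Kai, Lia} — 7 in total.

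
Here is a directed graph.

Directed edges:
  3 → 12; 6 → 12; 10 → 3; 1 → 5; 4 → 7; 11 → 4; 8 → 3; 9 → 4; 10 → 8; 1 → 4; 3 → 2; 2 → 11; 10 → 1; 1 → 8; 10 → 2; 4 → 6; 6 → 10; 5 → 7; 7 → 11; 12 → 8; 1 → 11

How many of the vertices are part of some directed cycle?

11

A vertex is on a directed cycle iff it belongs to a strongly connected component of size ≥ 2 (or has a self-loop).
The vertices on cycles are {1, 2, 3, 4, 5, 6, 7, 8, 10, 11, 12} — 11 in total.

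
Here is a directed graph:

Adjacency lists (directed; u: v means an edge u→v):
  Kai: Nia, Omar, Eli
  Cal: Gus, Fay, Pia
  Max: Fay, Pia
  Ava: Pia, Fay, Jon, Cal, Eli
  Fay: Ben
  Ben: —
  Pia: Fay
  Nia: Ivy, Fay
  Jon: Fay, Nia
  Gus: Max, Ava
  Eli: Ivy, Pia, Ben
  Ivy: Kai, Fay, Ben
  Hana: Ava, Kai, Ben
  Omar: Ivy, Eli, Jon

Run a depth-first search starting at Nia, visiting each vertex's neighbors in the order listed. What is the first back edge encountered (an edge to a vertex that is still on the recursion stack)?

Kai→Nia

DFS from Nia (visiting each vertex's neighbors in the order listed); mark gray on enter, black on exit:
Nia gray
  Ivy gray
    Kai gray
      Kai→Nia: Nia is gray → back edge
First back edge: Kai → Nia.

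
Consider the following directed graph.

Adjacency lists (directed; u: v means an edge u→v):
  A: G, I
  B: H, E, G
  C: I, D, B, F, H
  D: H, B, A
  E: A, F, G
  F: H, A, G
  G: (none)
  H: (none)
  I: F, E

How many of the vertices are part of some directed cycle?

A vertex is on a directed cycle iff it belongs to a strongly connected component of size ≥ 2 (or has a self-loop).
The vertices on cycles are {A, E, F, I} — 4 in total.

4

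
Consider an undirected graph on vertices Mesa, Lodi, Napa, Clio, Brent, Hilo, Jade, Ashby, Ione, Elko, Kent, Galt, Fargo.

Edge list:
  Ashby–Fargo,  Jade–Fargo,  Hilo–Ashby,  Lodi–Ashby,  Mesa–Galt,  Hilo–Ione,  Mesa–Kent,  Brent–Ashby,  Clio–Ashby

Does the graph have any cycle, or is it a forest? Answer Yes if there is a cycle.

No

DFS, tracking each vertex's parent; an edge to a visited non-parent vertex closes a cycle.
Start from Jade:
visit Jade (parent –)
  visit Fargo (parent Jade)
    Fargo–Jade: parent, skip
    visit Ashby (parent Fargo)
      visit Brent (parent Ashby)
        Brent–Ashby: parent, skip
      visit Hilo (parent Ashby)
        Hilo–Ashby: parent, skip
        visit Ione (parent Hilo)
          Ione–Hilo: parent, skip
      Ashby–Fargo: parent, skip
      visit Clio (parent Ashby)
        Clio–Ashby: parent, skip
      visit Lodi (parent Ashby)
        Lodi–Ashby: parent, skip
visit Mesa (parent –)
  visit Kent (parent Mesa)
    Kent–Mesa: parent, skip
  visit Galt (parent Mesa)
    Galt–Mesa: parent, skip
visit Napa (parent –)
visit Elko (parent –)
No non-parent visited neighbor found — the graph is a forest.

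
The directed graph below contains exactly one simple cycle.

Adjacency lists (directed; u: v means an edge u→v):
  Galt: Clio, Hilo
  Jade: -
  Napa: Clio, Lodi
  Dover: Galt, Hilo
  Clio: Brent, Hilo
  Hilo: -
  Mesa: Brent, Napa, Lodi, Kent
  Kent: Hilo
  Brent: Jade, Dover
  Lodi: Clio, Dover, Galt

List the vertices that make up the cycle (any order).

Clio, Galt, Brent, Dover

DFS with gray/black marking from Brent:
Brent gray
  Jade gray
  Jade black
  Dover gray
    Galt gray
      Clio gray
        Clio→Brent: Brent is gray → back edge
Back edge closes the cycle Brent → Dover → Galt → Clio → Brent; its vertices are {Clio, Galt, Brent, Dover}.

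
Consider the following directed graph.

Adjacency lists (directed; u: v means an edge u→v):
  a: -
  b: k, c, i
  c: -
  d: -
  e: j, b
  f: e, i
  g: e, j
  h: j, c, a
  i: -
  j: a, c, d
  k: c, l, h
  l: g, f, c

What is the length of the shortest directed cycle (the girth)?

5

For each vertex v, BFS finds the shortest path from v back to v.
The shortest such closed walk is e → b → k → l → g → e, length 5.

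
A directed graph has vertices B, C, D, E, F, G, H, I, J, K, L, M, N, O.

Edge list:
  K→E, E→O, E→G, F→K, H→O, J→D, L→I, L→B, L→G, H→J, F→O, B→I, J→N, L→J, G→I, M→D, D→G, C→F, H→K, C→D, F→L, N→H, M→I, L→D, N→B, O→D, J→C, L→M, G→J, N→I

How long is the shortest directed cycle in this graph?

For each vertex v, BFS finds the shortest path from v back to v.
The shortest such closed walk is H → J → N → H, length 3.

3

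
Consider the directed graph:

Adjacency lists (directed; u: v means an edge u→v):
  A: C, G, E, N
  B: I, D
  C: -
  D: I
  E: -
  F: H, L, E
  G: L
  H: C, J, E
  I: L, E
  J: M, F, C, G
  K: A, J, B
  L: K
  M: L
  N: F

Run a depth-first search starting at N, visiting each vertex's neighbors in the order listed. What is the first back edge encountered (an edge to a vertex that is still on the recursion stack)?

DFS from N (visiting each vertex's neighbors in the order listed); mark gray on enter, black on exit:
N gray
  F gray
    H gray
      C gray
      C black
      J gray
        M gray
          L gray
            K gray
              A gray
                A→C: C black — skip
                G gray
                  G→L: L is gray → back edge
First back edge: G → L.

G→L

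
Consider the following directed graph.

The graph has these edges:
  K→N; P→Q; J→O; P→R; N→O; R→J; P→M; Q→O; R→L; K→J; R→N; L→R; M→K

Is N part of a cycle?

N lies on a cycle iff there is a path from N back to itself.
Exploring from N, it never reaches itself; equivalently, its strongly connected component is a singleton.

No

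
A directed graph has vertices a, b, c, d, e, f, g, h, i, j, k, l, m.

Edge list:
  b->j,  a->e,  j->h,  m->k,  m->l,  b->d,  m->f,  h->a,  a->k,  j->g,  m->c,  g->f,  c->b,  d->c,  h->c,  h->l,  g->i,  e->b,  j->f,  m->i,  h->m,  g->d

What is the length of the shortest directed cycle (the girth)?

3

For each vertex v, BFS finds the shortest path from v back to v.
The shortest such closed walk is c → b → d → c, length 3.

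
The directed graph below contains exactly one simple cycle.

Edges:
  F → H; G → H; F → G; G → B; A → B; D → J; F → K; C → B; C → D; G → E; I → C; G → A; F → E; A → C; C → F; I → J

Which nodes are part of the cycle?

DFS with gray/black marking from C:
C gray
  D gray
    J gray
    J black
  D black
  F gray
    G gray
      H gray
      H black
      B gray
      B black
      A gray
        A→C: C is gray → back edge
Back edge closes the cycle C → F → G → A → C; its vertices are {A, C, F, G}.

A, C, F, G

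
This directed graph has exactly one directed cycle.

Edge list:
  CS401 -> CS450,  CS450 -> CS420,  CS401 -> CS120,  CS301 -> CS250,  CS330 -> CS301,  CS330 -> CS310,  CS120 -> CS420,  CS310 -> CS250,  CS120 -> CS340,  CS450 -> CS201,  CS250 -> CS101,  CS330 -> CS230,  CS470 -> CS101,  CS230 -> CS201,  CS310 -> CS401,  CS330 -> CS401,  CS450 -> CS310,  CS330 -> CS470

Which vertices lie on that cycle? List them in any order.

CS310, CS401, CS450

DFS with gray/black marking from CS310:
CS310 gray
  CS401 gray
    CS450 gray
      CS201 gray
      CS201 black
      CS450→CS310: CS310 is gray → back edge
Back edge closes the cycle CS310 → CS401 → CS450 → CS310; its vertices are {CS310, CS401, CS450}.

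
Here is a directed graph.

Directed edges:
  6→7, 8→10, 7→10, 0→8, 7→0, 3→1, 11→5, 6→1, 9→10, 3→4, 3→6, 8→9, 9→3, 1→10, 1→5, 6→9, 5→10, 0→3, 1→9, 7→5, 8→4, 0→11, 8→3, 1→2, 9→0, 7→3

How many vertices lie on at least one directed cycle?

7

A vertex is on a directed cycle iff it belongs to a strongly connected component of size ≥ 2 (or has a self-loop).
The vertices on cycles are {0, 1, 3, 6, 7, 8, 9} — 7 in total.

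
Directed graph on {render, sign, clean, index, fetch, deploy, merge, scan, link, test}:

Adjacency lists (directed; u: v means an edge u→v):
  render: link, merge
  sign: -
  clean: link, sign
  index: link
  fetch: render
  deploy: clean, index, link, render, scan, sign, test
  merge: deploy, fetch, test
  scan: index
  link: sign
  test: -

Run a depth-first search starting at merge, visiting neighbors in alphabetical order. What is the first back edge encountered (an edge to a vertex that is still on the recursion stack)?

DFS from merge (visiting neighbors in alphabetical order); mark gray on enter, black on exit:
merge gray
  deploy gray
    clean gray
      link gray
        sign gray
        sign black
      link black
      clean→sign: sign black — skip
    clean black
    index gray
      index→link: link black — skip
    index black
    deploy→link: link black — skip
    render gray
      render→link: link black — skip
      render→merge: merge is gray → back edge
First back edge: render → merge.

render->merge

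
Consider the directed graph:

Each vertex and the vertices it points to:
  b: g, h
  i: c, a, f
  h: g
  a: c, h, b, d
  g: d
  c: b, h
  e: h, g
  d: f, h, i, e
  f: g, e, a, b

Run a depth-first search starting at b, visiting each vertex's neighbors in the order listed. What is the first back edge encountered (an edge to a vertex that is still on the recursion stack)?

f→g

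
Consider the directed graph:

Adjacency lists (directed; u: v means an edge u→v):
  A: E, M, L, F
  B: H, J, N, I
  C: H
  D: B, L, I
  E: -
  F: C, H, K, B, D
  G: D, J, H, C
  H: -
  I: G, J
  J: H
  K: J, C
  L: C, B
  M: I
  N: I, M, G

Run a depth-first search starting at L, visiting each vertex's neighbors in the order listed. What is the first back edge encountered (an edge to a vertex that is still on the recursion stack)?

D->B

DFS from L (visiting each vertex's neighbors in the order listed); mark gray on enter, black on exit:
L gray
  C gray
    H gray
    H black
  C black
  B gray
    B→H: H black — skip
    J gray
      J→H: H black — skip
    J black
    N gray
      I gray
        G gray
          D gray
            D→B: B is gray → back edge
First back edge: D → B.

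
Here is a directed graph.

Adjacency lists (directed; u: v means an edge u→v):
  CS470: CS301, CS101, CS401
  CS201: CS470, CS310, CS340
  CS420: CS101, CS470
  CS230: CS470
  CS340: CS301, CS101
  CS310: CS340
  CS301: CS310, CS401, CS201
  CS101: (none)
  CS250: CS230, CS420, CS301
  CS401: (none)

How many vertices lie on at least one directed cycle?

A vertex is on a directed cycle iff it belongs to a strongly connected component of size ≥ 2 (or has a self-loop).
The vertices on cycles are {CS201, CS301, CS310, CS340, CS470} — 5 in total.

5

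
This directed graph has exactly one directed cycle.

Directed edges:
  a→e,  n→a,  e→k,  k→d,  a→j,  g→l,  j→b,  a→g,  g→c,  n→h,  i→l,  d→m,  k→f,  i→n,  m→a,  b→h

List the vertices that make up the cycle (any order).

a, d, e, k, m

DFS with gray/black marking from a:
a gray
  g gray
    l gray
    l black
    c gray
    c black
  g black
  j gray
    b gray
      h gray
      h black
    b black
  j black
  e gray
    k gray
      d gray
        m gray
          m→a: a is gray → back edge
Back edge closes the cycle a → e → k → d → m → a; its vertices are {a, d, e, k, m}.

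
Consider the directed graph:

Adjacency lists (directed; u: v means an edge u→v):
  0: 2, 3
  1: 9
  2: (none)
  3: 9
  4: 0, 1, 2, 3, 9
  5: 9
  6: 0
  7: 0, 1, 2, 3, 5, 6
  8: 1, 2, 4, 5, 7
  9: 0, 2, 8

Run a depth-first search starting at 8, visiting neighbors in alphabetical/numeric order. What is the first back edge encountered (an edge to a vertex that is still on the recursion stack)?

3→9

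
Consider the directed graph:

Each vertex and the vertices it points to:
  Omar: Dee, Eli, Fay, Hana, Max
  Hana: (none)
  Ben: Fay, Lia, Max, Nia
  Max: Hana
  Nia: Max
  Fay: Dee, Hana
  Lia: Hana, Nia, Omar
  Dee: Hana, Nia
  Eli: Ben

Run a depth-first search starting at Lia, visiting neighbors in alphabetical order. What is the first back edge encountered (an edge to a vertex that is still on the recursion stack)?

DFS from Lia (visiting neighbors in alphabetical order); mark gray on enter, black on exit:
Lia gray
  Hana gray
  Hana black
  Nia gray
    Max gray
      Max→Hana: Hana black — skip
    Max black
  Nia black
  Omar gray
    Dee gray
      Dee→Hana: Hana black — skip
      Dee→Nia: Nia black — skip
    Dee black
    Eli gray
      Ben gray
        Fay gray
          Fay→Dee: Dee black — skip
          Fay→Hana: Hana black — skip
        Fay black
        Ben→Lia: Lia is gray → back edge
First back edge: Ben → Lia.

Ben->Lia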